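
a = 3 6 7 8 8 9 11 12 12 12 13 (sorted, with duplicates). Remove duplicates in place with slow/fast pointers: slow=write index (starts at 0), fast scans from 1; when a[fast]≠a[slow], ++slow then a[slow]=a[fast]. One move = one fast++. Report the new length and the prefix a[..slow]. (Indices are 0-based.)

length 8; prefix = [3, 6, 7, 8, 9, 11, 12, 13]

slow=0 fast=1: a[fast]=6≠a[slow]=3 write a[1]=6, slow++,fast++
slow=1 fast=2: a[fast]=7≠a[slow]=6 write a[2]=7, slow++,fast++
slow=2 fast=3: a[fast]=8≠a[slow]=7 write a[3]=8, slow++,fast++
slow=3 fast=4: a[fast]=8=a[slow] dup, fast++
slow=3 fast=5: a[fast]=9≠a[slow]=8 write a[4]=9, slow++,fast++
slow=4 fast=6: a[fast]=11≠a[slow]=9 write a[5]=11, slow++,fast++
slow=5 fast=7: a[fast]=12≠a[slow]=11 write a[6]=12, slow++,fast++
slow=6 fast=8: a[fast]=12=a[slow] dup, fast++
slow=6 fast=9: a[fast]=12=a[slow] dup, fast++
slow=6 fast=10: a[fast]=13≠a[slow]=12 write a[7]=13, slow++,fast++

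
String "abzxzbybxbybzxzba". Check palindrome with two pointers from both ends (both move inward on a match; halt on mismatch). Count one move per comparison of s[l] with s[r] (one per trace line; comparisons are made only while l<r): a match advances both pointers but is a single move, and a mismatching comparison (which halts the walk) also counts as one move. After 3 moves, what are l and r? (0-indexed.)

l=0 r=16: 'a'=='a', l++,r--
l=1 r=15: 'b'=='b', l++,r--
l=2 r=14: 'z'=='z', l++,r--

l=3, r=13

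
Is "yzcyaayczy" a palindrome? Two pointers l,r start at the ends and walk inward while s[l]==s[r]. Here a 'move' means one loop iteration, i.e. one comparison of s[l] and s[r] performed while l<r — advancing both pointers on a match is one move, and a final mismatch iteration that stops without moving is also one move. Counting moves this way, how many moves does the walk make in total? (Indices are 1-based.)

5 moves

[1,10] 'y'=='y' → l++,r--
[2,9] 'z'=='z' → l++,r--
[3,8] 'c'=='c' → l++,r--
[4,7] 'y'=='y' → l++,r--
[5,6] 'a'=='a' → l++,r--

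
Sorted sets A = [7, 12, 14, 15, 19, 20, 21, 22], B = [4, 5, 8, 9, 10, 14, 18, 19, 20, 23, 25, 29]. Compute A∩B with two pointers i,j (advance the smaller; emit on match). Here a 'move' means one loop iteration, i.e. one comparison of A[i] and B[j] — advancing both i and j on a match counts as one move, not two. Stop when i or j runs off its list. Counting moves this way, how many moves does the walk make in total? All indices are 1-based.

[i=1,j=1] 7>4 → j++
[i=1,j=2] 7>5 → j++
[i=1,j=3] 7<8 → i++
[i=2,j=3] 12>8 → j++
[i=2,j=4] 12>9 → j++
[i=2,j=5] 12>10 → j++
[i=2,j=6] 12<14 → i++
[i=3,j=6] 14==14 emit → i++,j++
[i=4,j=7] 15<18 → i++
[i=5,j=7] 19>18 → j++
[i=5,j=8] 19==19 emit → i++,j++
[i=6,j=9] 20==20 emit → i++,j++
[i=7,j=10] 21<23 → i++
[i=8,j=10] 22<23 → i++

14 moves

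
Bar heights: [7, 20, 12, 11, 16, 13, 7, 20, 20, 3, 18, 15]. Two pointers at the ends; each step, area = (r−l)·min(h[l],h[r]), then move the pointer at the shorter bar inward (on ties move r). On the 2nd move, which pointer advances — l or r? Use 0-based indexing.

r

[0,11] min(7,15)*11=77 best=77 * → l++
[1,11] min(20,15)*10=150 best=150 * → r--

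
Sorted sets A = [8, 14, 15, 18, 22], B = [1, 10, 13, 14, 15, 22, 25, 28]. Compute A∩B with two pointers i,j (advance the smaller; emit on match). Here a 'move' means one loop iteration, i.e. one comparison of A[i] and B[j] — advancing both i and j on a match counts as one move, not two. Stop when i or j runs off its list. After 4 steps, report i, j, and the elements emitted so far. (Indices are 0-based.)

i=1, j=3, emitted=[]

i=0 j=0: 8>1, j++
i=0 j=1: 8<10, i++
i=1 j=1: 14>10, j++
i=1 j=2: 14>13, j++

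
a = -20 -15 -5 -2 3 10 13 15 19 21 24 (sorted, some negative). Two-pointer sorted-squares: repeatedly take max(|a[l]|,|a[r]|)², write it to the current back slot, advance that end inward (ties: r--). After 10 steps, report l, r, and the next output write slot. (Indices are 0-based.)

l=3, r=3, next write slot=0

[0,10] |-20|<=|24| out[10]=576 → r--
[0,9] |-20|<=|21| out[9]=441 → r--
[0,8] |-20|>|19| out[8]=400 → l++
[1,8] |-15|<=|19| out[7]=361 → r--
[1,7] |-15|<=|15| out[6]=225 → r--
[1,6] |-15|>|13| out[5]=225 → l++
[2,6] |-5|<=|13| out[4]=169 → r--
[2,5] |-5|<=|10| out[3]=100 → r--
[2,4] |-5|>|3| out[2]=25 → l++
[3,4] |-2|<=|3| out[1]=9 → r--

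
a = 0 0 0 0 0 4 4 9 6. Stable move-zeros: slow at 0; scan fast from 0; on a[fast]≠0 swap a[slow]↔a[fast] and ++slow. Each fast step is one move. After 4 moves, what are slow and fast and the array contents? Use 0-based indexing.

(s=0,f=0) a[fast]=0 → fast++
(s=0,f=1) a[fast]=0 → fast++
(s=0,f=2) a[fast]=0 → fast++
(s=0,f=3) a[fast]=0 → fast++

slow=0, fast=4, a=[0, 0, 0, 0, 0, 4, 4, 9, 6]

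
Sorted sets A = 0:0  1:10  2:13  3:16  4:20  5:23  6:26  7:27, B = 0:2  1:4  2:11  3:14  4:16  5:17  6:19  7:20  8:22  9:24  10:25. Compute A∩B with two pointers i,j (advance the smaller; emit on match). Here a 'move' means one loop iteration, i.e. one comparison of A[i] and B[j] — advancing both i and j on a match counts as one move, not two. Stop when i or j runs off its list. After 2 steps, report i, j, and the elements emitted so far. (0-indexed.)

i=1, j=1, emitted=[]

i=0 j=0: 0<2, i++
i=1 j=0: 10>2, j++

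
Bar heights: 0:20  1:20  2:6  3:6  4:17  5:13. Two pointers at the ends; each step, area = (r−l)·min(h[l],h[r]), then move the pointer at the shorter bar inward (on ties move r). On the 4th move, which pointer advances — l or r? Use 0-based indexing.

[0,5] min(20,13)*5=65 best=65 * → r--
[0,4] min(20,17)*4=68 best=68 * → r--
[0,3] min(20,6)*3=18 best=68 → r--
[0,2] min(20,6)*2=12 best=68 → r--

r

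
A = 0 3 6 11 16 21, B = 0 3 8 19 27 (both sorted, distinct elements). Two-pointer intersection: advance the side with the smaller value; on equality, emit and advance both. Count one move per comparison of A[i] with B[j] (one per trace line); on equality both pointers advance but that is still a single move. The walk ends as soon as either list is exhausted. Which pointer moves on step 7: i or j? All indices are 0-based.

[i=0,j=0] 0==0 emit → i++,j++
[i=1,j=1] 3==3 emit → i++,j++
[i=2,j=2] 6<8 → i++
[i=3,j=2] 11>8 → j++
[i=3,j=3] 11<19 → i++
[i=4,j=3] 16<19 → i++
[i=5,j=3] 21>19 → j++

j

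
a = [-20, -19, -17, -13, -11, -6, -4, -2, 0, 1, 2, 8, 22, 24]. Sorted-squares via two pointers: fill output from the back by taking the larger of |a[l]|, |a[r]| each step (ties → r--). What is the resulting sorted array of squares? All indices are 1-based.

[0, 1, 4, 4, 16, 36, 64, 121, 169, 289, 361, 400, 484, 576]

[1,14] |-20|<=|24| out[14]=576 → r--
[1,13] |-20|<=|22| out[13]=484 → r--
[1,12] |-20|>|8| out[12]=400 → l++
[2,12] |-19|>|8| out[11]=361 → l++
[3,12] |-17|>|8| out[10]=289 → l++
[4,12] |-13|>|8| out[9]=169 → l++
[5,12] |-11|>|8| out[8]=121 → l++
[6,12] |-6|<=|8| out[7]=64 → r--
[6,11] |-6|>|2| out[6]=36 → l++
[7,11] |-4|>|2| out[5]=16 → l++
[8,11] |-2|<=|2| out[4]=4 → r--
[8,10] |-2|>|1| out[3]=4 → l++
[9,10] |0|<=|1| out[2]=1 → r--
[9,9] |0|<=|0| out[1]=0 → r--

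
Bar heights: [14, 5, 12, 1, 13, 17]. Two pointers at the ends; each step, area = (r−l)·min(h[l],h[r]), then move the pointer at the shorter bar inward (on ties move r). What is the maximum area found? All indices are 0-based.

max area = 70

[0,5] min(14,17)*5=70 best=70 * → l++
[1,5] min(5,17)*4=20 best=70 → l++
[2,5] min(12,17)*3=36 best=70 → l++
[3,5] min(1,17)*2=2 best=70 → l++
[4,5] min(13,17)*1=13 best=70 → l++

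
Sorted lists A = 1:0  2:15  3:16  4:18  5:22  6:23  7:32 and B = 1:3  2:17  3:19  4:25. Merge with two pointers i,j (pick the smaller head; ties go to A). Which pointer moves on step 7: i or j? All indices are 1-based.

j

[i=1,j=1] A[i]=0<=B[j]=3 take 0 → i++
[i=2,j=1] A[i]=15>B[j]=3 take 3 → j++
[i=2,j=2] A[i]=15<=B[j]=17 take 15 → i++
[i=3,j=2] A[i]=16<=B[j]=17 take 16 → i++
[i=4,j=2] A[i]=18>B[j]=17 take 17 → j++
[i=4,j=3] A[i]=18<=B[j]=19 take 18 → i++
[i=5,j=3] A[i]=22>B[j]=19 take 19 → j++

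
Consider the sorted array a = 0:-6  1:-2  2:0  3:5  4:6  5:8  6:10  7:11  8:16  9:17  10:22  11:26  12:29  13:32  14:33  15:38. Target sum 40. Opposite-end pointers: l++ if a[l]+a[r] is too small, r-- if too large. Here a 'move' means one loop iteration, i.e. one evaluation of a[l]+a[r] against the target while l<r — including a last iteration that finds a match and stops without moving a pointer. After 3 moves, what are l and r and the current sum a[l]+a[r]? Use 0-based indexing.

l=0 r=15: -6+38=32 <40, l++
l=1 r=15: -2+38=36 <40, l++
l=2 r=15: 0+38=38 <40, l++

l=3, r=15, sum=43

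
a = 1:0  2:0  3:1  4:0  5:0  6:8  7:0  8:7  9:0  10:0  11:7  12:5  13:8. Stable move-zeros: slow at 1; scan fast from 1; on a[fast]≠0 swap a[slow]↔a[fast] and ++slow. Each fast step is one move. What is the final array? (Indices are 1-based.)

[1, 8, 7, 7, 5, 8, 0, 0, 0, 0, 0, 0, 0]

slow=1 fast=1: a[fast]=0, fast++
slow=1 fast=2: a[fast]=0, fast++
slow=1 fast=3: a[fast]=1≠0 swap→a[1]=1, slow++,fast++
slow=2 fast=4: a[fast]=0, fast++
slow=2 fast=5: a[fast]=0, fast++
slow=2 fast=6: a[fast]=8≠0 swap→a[2]=8, slow++,fast++
slow=3 fast=7: a[fast]=0, fast++
slow=3 fast=8: a[fast]=7≠0 swap→a[3]=7, slow++,fast++
slow=4 fast=9: a[fast]=0, fast++
slow=4 fast=10: a[fast]=0, fast++
slow=4 fast=11: a[fast]=7≠0 swap→a[4]=7, slow++,fast++
slow=5 fast=12: a[fast]=5≠0 swap→a[5]=5, slow++,fast++
slow=6 fast=13: a[fast]=8≠0 swap→a[6]=8, slow++,fast++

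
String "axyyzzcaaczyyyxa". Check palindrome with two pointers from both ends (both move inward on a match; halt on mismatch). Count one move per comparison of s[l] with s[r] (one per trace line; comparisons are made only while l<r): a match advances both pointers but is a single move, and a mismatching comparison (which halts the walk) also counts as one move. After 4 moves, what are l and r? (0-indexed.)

l=0 r=15: 'a'=='a', l++,r--
l=1 r=14: 'x'=='x', l++,r--
l=2 r=13: 'y'=='y', l++,r--
l=3 r=12: 'y'=='y', l++,r--

l=4, r=11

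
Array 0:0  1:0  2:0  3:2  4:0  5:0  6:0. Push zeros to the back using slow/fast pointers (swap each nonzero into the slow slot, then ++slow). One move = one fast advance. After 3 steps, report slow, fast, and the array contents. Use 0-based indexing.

slow=0, fast=3, a=[0, 0, 0, 2, 0, 0, 0]

(s=0,f=0) a[fast]=0 → fast++
(s=0,f=1) a[fast]=0 → fast++
(s=0,f=2) a[fast]=0 → fast++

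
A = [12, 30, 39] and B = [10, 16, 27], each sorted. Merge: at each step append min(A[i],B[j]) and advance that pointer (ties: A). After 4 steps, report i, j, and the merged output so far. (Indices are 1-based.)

[i=1,j=1] A[i]=12>B[j]=10 take 10 → j++
[i=1,j=2] A[i]=12<=B[j]=16 take 12 → i++
[i=2,j=2] A[i]=30>B[j]=16 take 16 → j++
[i=2,j=3] A[i]=30>B[j]=27 take 27 → j++

i=2, j=4, merged so far=[10, 12, 16, 27]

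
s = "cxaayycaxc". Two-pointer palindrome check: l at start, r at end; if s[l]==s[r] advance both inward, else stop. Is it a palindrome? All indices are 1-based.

l=1 r=10: 'c'=='c', l++,r--
l=2 r=9: 'x'=='x', l++,r--
l=3 r=8: 'a'=='a', l++,r--
l=4 r=7: 'a'!='c', stop

not a palindrome (mismatch at 4,7)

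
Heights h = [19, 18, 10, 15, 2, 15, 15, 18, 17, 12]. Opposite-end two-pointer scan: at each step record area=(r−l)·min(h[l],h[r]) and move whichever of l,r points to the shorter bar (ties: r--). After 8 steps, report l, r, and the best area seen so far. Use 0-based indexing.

l=0, r=1, best area=136

[0,9] min(19,12)*9=108 best=108 * → r--
[0,8] min(19,17)*8=136 best=136 * → r--
[0,7] min(19,18)*7=126 best=136 → r--
[0,6] min(19,15)*6=90 best=136 → r--
[0,5] min(19,15)*5=75 best=136 → r--
[0,4] min(19,2)*4=8 best=136 → r--
[0,3] min(19,15)*3=45 best=136 → r--
[0,2] min(19,10)*2=20 best=136 → r--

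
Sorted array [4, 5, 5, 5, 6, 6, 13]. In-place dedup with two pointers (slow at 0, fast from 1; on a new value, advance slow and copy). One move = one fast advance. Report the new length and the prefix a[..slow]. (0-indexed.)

length 4; prefix = [4, 5, 6, 13]

slow=0 fast=1: a[fast]=5≠a[slow]=4 write a[1]=5, slow++,fast++
slow=1 fast=2: a[fast]=5=a[slow] dup, fast++
slow=1 fast=3: a[fast]=5=a[slow] dup, fast++
slow=1 fast=4: a[fast]=6≠a[slow]=5 write a[2]=6, slow++,fast++
slow=2 fast=5: a[fast]=6=a[slow] dup, fast++
slow=2 fast=6: a[fast]=13≠a[slow]=6 write a[3]=13, slow++,fast++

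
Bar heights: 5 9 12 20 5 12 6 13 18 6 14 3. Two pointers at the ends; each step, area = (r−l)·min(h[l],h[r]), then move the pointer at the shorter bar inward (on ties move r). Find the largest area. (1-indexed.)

max area = 98

[1,12] min(5,3)*11=33 best=33 * → r--
[1,11] min(5,14)*10=50 best=50 * → l++
[2,11] min(9,14)*9=81 best=81 * → l++
[3,11] min(12,14)*8=96 best=96 * → l++
[4,11] min(20,14)*7=98 best=98 * → r--
[4,10] min(20,6)*6=36 best=98 → r--
[4,9] min(20,18)*5=90 best=98 → r--
[4,8] min(20,13)*4=52 best=98 → r--
[4,7] min(20,6)*3=18 best=98 → r--
[4,6] min(20,12)*2=24 best=98 → r--
[4,5] min(20,5)*1=5 best=98 → r--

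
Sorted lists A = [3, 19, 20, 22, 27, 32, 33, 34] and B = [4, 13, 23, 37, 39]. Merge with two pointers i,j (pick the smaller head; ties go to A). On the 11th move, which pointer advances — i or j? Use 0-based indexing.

i

i=0 j=0: A[i]=3<=B[j]=4 take 3, i++
i=1 j=0: A[i]=19>B[j]=4 take 4, j++
i=1 j=1: A[i]=19>B[j]=13 take 13, j++
i=1 j=2: A[i]=19<=B[j]=23 take 19, i++
i=2 j=2: A[i]=20<=B[j]=23 take 20, i++
i=3 j=2: A[i]=22<=B[j]=23 take 22, i++
i=4 j=2: A[i]=27>B[j]=23 take 23, j++
i=4 j=3: A[i]=27<=B[j]=37 take 27, i++
i=5 j=3: A[i]=32<=B[j]=37 take 32, i++
i=6 j=3: A[i]=33<=B[j]=37 take 33, i++
i=7 j=3: A[i]=34<=B[j]=37 take 34, i++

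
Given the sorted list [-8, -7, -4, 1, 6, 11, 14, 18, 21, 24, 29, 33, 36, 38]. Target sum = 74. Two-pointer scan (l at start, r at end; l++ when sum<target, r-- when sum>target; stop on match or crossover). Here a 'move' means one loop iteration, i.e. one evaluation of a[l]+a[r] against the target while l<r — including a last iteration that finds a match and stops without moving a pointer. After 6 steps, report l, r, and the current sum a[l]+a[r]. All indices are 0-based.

l=6, r=13, sum=52

l=0 r=13: -8+38=30 <74, l++
l=1 r=13: -7+38=31 <74, l++
l=2 r=13: -4+38=34 <74, l++
l=3 r=13: 1+38=39 <74, l++
l=4 r=13: 6+38=44 <74, l++
l=5 r=13: 11+38=49 <74, l++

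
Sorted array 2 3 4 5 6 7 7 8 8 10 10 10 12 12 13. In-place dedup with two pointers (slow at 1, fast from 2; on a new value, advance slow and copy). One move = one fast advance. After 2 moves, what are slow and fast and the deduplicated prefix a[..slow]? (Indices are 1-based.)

(s=1,f=2) a[fast]=3≠a[slow]=2 write a[2]=3 → slow++,fast++
(s=2,f=3) a[fast]=4≠a[slow]=3 write a[3]=4 → slow++,fast++

slow=3, fast=4, prefix=[2, 3, 4]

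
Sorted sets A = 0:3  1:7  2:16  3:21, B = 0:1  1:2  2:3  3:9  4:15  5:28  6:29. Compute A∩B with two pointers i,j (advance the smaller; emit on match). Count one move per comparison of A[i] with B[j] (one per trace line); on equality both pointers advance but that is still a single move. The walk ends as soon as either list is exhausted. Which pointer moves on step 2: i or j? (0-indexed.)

j

[i=0,j=0] 3>1 → j++
[i=0,j=1] 3>2 → j++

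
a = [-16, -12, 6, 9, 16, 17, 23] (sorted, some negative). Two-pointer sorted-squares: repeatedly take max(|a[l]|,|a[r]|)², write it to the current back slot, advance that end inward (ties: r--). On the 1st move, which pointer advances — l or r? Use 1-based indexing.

[1,7] |-16|<=|23| out[7]=529 → r--

r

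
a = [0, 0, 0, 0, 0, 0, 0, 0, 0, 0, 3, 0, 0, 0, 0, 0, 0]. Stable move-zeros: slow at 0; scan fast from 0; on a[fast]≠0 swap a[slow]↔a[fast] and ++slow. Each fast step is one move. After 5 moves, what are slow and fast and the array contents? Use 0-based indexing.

slow=0, fast=5, a=[0, 0, 0, 0, 0, 0, 0, 0, 0, 0, 3, 0, 0, 0, 0, 0, 0]

(s=0,f=0) a[fast]=0 → fast++
(s=0,f=1) a[fast]=0 → fast++
(s=0,f=2) a[fast]=0 → fast++
(s=0,f=3) a[fast]=0 → fast++
(s=0,f=4) a[fast]=0 → fast++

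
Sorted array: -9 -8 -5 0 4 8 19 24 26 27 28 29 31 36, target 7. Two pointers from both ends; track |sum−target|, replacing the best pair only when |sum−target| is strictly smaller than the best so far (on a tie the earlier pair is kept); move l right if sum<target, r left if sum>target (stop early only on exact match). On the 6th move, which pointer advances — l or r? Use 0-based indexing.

r

[0,13] -9+36=27 d=20 * → r--
[0,12] -9+31=22 d=15 * → r--
[0,11] -9+29=20 d=13 * → r--
[0,10] -9+28=19 d=12 * → r--
[0,9] -9+27=18 d=11 * → r--
[0,8] -9+26=17 d=10 * → r--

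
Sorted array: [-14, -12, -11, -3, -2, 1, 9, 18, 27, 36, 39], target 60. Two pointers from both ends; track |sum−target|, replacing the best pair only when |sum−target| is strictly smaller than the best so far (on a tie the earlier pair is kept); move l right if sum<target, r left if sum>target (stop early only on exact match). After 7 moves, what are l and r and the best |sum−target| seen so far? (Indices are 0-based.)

l=7, r=10, best |Δ|=12

l=0 r=10: -14+39=25 d=35 *, l++
l=1 r=10: -12+39=27 d=33 *, l++
l=2 r=10: -11+39=28 d=32 *, l++
l=3 r=10: -3+39=36 d=24 *, l++
l=4 r=10: -2+39=37 d=23 *, l++
l=5 r=10: 1+39=40 d=20 *, l++
l=6 r=10: 9+39=48 d=12 *, l++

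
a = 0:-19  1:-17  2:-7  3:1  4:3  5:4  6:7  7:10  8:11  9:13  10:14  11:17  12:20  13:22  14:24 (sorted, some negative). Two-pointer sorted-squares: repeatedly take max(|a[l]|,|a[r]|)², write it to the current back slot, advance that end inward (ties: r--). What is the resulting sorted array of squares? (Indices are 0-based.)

[1, 9, 16, 49, 49, 100, 121, 169, 196, 289, 289, 361, 400, 484, 576]

[0,14] |-19|<=|24| out[14]=576 → r--
[0,13] |-19|<=|22| out[13]=484 → r--
[0,12] |-19|<=|20| out[12]=400 → r--
[0,11] |-19|>|17| out[11]=361 → l++
[1,11] |-17|<=|17| out[10]=289 → r--
[1,10] |-17|>|14| out[9]=289 → l++
[2,10] |-7|<=|14| out[8]=196 → r--
[2,9] |-7|<=|13| out[7]=169 → r--
[2,8] |-7|<=|11| out[6]=121 → r--
[2,7] |-7|<=|10| out[5]=100 → r--
[2,6] |-7|<=|7| out[4]=49 → r--
[2,5] |-7|>|4| out[3]=49 → l++
[3,5] |1|<=|4| out[2]=16 → r--
[3,4] |1|<=|3| out[1]=9 → r--
[3,3] |1|<=|1| out[0]=1 → r--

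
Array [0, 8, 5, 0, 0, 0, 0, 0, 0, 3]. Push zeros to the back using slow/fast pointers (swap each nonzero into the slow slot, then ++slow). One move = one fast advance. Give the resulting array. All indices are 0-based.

[8, 5, 3, 0, 0, 0, 0, 0, 0, 0]

slow=0 fast=0: a[fast]=0, fast++
slow=0 fast=1: a[fast]=8≠0 swap→a[0]=8, slow++,fast++
slow=1 fast=2: a[fast]=5≠0 swap→a[1]=5, slow++,fast++
slow=2 fast=3: a[fast]=0, fast++
slow=2 fast=4: a[fast]=0, fast++
slow=2 fast=5: a[fast]=0, fast++
slow=2 fast=6: a[fast]=0, fast++
slow=2 fast=7: a[fast]=0, fast++
slow=2 fast=8: a[fast]=0, fast++
slow=2 fast=9: a[fast]=3≠0 swap→a[2]=3, slow++,fast++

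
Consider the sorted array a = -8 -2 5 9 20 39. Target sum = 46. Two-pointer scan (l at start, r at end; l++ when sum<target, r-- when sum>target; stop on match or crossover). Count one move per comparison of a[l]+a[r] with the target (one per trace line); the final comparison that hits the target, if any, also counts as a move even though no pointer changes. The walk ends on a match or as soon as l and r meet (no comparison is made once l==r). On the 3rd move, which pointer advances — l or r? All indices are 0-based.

[0,5] -8+39=31 <46 → l++
[1,5] -2+39=37 <46 → l++
[2,5] 5+39=44 <46 → l++

l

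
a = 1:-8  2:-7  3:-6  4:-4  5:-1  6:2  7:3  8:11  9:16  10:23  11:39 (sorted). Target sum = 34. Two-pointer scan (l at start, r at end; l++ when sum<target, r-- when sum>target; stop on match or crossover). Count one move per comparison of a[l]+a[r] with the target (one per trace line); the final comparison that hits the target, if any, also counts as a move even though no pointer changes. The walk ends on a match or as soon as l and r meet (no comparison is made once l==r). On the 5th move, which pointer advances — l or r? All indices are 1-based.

l=1 r=11: -8+39=31 <34, l++
l=2 r=11: -7+39=32 <34, l++
l=3 r=11: -6+39=33 <34, l++
l=4 r=11: -4+39=35 >34, r--
l=4 r=10: -4+23=19 <34, l++

l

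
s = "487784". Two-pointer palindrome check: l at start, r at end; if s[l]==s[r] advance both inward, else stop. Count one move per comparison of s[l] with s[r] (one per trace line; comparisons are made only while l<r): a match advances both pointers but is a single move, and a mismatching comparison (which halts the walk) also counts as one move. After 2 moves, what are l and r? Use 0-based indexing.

l=2, r=3

[0,5] '4'=='4' → l++,r--
[1,4] '8'=='8' → l++,r--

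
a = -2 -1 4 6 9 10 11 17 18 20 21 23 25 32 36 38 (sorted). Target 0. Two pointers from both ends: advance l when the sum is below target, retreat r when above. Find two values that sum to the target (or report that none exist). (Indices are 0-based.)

no pair

[0,15] -2+38=36 >0 → r--
[0,14] -2+36=34 >0 → r--
[0,13] -2+32=30 >0 → r--
[0,12] -2+25=23 >0 → r--
[0,11] -2+23=21 >0 → r--
[0,10] -2+21=19 >0 → r--
[0,9] -2+20=18 >0 → r--
[0,8] -2+18=16 >0 → r--
[0,7] -2+17=15 >0 → r--
[0,6] -2+11=9 >0 → r--
[0,5] -2+10=8 >0 → r--
[0,4] -2+9=7 >0 → r--
[0,3] -2+6=4 >0 → r--
[0,2] -2+4=2 >0 → r--
[0,1] -2+-1=-3 <0 → l++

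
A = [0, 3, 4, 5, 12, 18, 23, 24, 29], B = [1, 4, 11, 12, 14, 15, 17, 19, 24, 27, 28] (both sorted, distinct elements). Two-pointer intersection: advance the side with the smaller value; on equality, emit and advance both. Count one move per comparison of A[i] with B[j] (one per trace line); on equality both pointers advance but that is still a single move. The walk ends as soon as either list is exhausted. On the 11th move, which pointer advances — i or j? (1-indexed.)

i

[i=1,j=1] 0<1 → i++
[i=2,j=1] 3>1 → j++
[i=2,j=2] 3<4 → i++
[i=3,j=2] 4==4 emit → i++,j++
[i=4,j=3] 5<11 → i++
[i=5,j=3] 12>11 → j++
[i=5,j=4] 12==12 emit → i++,j++
[i=6,j=5] 18>14 → j++
[i=6,j=6] 18>15 → j++
[i=6,j=7] 18>17 → j++
[i=6,j=8] 18<19 → i++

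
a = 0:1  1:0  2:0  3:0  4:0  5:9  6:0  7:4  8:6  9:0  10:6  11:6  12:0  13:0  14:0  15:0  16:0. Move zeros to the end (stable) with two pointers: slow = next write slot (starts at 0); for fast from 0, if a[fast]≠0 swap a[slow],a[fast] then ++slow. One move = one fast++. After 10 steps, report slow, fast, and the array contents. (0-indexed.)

(s=0,f=0) a[fast]=1≠0 swap→a[0]=1 → slow++,fast++
(s=1,f=1) a[fast]=0 → fast++
(s=1,f=2) a[fast]=0 → fast++
(s=1,f=3) a[fast]=0 → fast++
(s=1,f=4) a[fast]=0 → fast++
(s=1,f=5) a[fast]=9≠0 swap→a[1]=9 → slow++,fast++
(s=2,f=6) a[fast]=0 → fast++
(s=2,f=7) a[fast]=4≠0 swap→a[2]=4 → slow++,fast++
(s=3,f=8) a[fast]=6≠0 swap→a[3]=6 → slow++,fast++
(s=4,f=9) a[fast]=0 → fast++

slow=4, fast=10, a=[1, 9, 4, 6, 0, 0, 0, 0, 0, 0, 6, 6, 0, 0, 0, 0, 0]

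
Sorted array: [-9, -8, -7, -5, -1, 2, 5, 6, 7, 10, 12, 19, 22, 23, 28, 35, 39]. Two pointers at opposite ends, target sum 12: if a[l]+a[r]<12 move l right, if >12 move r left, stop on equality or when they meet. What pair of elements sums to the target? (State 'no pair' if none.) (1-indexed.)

(-7, 19)

l=1 r=17: -9+39=30 >12, r--
l=1 r=16: -9+35=26 >12, r--
l=1 r=15: -9+28=19 >12, r--
l=1 r=14: -9+23=14 >12, r--
l=1 r=13: -9+22=13 >12, r--
l=1 r=12: -9+19=10 <12, l++
l=2 r=12: -8+19=11 <12, l++
l=3 r=12: -7+19=12, found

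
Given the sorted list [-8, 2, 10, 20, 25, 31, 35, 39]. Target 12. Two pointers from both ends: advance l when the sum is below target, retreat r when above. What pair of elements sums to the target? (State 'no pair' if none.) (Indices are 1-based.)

[1,8] -8+39=31 >12 → r--
[1,7] -8+35=27 >12 → r--
[1,6] -8+31=23 >12 → r--
[1,5] -8+25=17 >12 → r--
[1,4] -8+20=12 → found

(-8, 20)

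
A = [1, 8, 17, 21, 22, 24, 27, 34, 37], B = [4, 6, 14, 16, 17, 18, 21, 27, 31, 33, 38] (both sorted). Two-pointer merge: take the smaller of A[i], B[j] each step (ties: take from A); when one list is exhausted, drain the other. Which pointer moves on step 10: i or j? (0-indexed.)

i=0 j=0: A[i]=1<=B[j]=4 take 1, i++
i=1 j=0: A[i]=8>B[j]=4 take 4, j++
i=1 j=1: A[i]=8>B[j]=6 take 6, j++
i=1 j=2: A[i]=8<=B[j]=14 take 8, i++
i=2 j=2: A[i]=17>B[j]=14 take 14, j++
i=2 j=3: A[i]=17>B[j]=16 take 16, j++
i=2 j=4: A[i]=17<=B[j]=17 take 17, i++
i=3 j=4: A[i]=21>B[j]=17 take 17, j++
i=3 j=5: A[i]=21>B[j]=18 take 18, j++
i=3 j=6: A[i]=21<=B[j]=21 take 21, i++

i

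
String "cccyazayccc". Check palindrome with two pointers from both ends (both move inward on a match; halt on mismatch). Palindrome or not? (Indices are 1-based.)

l=1 r=11: 'c'=='c', l++,r--
l=2 r=10: 'c'=='c', l++,r--
l=3 r=9: 'c'=='c', l++,r--
l=4 r=8: 'y'=='y', l++,r--
l=5 r=7: 'a'=='a', l++,r--

palindrome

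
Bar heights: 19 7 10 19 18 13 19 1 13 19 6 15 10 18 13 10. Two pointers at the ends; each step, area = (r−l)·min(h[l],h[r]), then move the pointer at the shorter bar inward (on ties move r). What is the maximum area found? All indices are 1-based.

max area = 234

[1,16] min(19,10)*15=150 best=150 * → r--
[1,15] min(19,13)*14=182 best=182 * → r--
[1,14] min(19,18)*13=234 best=234 * → r--
[1,13] min(19,10)*12=120 best=234 → r--
[1,12] min(19,15)*11=165 best=234 → r--
[1,11] min(19,6)*10=60 best=234 → r--
[1,10] min(19,19)*9=171 best=234 → r--
[1,9] min(19,13)*8=104 best=234 → r--
[1,8] min(19,1)*7=7 best=234 → r--
[1,7] min(19,19)*6=114 best=234 → r--
[1,6] min(19,13)*5=65 best=234 → r--
[1,5] min(19,18)*4=72 best=234 → r--
[1,4] min(19,19)*3=57 best=234 → r--
[1,3] min(19,10)*2=20 best=234 → r--
[1,2] min(19,7)*1=7 best=234 → r--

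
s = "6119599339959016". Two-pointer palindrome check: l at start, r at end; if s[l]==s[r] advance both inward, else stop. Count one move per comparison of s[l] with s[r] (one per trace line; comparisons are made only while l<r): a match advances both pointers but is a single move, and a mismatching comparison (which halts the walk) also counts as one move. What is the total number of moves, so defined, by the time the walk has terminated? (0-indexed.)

3 moves

l=0 r=15: '6'=='6', l++,r--
l=1 r=14: '1'=='1', l++,r--
l=2 r=13: '1'!='0', stop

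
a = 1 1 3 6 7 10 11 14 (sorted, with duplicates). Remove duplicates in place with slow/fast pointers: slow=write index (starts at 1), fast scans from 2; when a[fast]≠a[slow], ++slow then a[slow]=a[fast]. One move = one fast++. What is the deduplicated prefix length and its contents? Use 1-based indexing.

(s=1,f=2) a[fast]=1=a[slow] dup → fast++
(s=1,f=3) a[fast]=3≠a[slow]=1 write a[2]=3 → slow++,fast++
(s=2,f=4) a[fast]=6≠a[slow]=3 write a[3]=6 → slow++,fast++
(s=3,f=5) a[fast]=7≠a[slow]=6 write a[4]=7 → slow++,fast++
(s=4,f=6) a[fast]=10≠a[slow]=7 write a[5]=10 → slow++,fast++
(s=5,f=7) a[fast]=11≠a[slow]=10 write a[6]=11 → slow++,fast++
(s=6,f=8) a[fast]=14≠a[slow]=11 write a[7]=14 → slow++,fast++

length 7; prefix = [1, 3, 6, 7, 10, 11, 14]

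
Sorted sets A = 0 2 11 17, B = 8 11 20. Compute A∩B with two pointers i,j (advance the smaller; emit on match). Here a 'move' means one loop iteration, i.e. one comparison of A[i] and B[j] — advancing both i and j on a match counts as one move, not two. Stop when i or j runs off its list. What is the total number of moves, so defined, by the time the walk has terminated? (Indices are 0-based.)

5 moves

[i=0,j=0] 0<8 → i++
[i=1,j=0] 2<8 → i++
[i=2,j=0] 11>8 → j++
[i=2,j=1] 11==11 emit → i++,j++
[i=3,j=2] 17<20 → i++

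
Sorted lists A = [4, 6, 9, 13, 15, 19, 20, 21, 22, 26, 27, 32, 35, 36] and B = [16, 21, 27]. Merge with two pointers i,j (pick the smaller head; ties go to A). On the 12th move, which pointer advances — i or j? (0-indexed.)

i=0 j=0: A[i]=4<=B[j]=16 take 4, i++
i=1 j=0: A[i]=6<=B[j]=16 take 6, i++
i=2 j=0: A[i]=9<=B[j]=16 take 9, i++
i=3 j=0: A[i]=13<=B[j]=16 take 13, i++
i=4 j=0: A[i]=15<=B[j]=16 take 15, i++
i=5 j=0: A[i]=19>B[j]=16 take 16, j++
i=5 j=1: A[i]=19<=B[j]=21 take 19, i++
i=6 j=1: A[i]=20<=B[j]=21 take 20, i++
i=7 j=1: A[i]=21<=B[j]=21 take 21, i++
i=8 j=1: A[i]=22>B[j]=21 take 21, j++
i=8 j=2: A[i]=22<=B[j]=27 take 22, i++
i=9 j=2: A[i]=26<=B[j]=27 take 26, i++

i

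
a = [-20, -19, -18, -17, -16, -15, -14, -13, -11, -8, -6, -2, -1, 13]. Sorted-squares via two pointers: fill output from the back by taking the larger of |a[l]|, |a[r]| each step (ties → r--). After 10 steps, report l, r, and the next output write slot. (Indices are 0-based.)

l=9, r=12, next write slot=3

l=0 r=13: |-20|>|13| out[13]=400, l++
l=1 r=13: |-19|>|13| out[12]=361, l++
l=2 r=13: |-18|>|13| out[11]=324, l++
l=3 r=13: |-17|>|13| out[10]=289, l++
l=4 r=13: |-16|>|13| out[9]=256, l++
l=5 r=13: |-15|>|13| out[8]=225, l++
l=6 r=13: |-14|>|13| out[7]=196, l++
l=7 r=13: |-13|<=|13| out[6]=169, r--
l=7 r=12: |-13|>|-1| out[5]=169, l++
l=8 r=12: |-11|>|-1| out[4]=121, l++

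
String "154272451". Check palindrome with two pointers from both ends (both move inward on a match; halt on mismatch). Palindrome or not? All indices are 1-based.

[1,9] '1'=='1' → l++,r--
[2,8] '5'=='5' → l++,r--
[3,7] '4'=='4' → l++,r--
[4,6] '2'=='2' → l++,r--

palindrome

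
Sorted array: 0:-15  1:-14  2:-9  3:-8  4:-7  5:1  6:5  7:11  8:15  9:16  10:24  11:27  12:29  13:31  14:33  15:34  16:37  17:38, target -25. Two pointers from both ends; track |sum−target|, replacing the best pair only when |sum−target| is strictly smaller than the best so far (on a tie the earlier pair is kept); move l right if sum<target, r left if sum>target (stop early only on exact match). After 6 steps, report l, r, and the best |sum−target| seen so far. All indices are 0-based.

l=0, r=11, best |Δ|=39

[0,17] -15+38=23 d=48 * → r--
[0,16] -15+37=22 d=47 * → r--
[0,15] -15+34=19 d=44 * → r--
[0,14] -15+33=18 d=43 * → r--
[0,13] -15+31=16 d=41 * → r--
[0,12] -15+29=14 d=39 * → r--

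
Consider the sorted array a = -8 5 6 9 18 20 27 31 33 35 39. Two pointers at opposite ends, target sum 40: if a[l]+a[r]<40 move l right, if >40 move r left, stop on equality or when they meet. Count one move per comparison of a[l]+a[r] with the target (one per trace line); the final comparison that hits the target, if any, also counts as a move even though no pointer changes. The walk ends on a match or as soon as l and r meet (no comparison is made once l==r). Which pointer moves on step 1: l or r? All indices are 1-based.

[1,11] -8+39=31 <40 → l++

l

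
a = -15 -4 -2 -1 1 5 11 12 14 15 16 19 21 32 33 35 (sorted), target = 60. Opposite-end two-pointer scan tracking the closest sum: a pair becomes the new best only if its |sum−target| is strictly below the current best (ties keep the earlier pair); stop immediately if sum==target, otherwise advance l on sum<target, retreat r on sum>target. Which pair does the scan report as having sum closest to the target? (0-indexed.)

pair (21, 35) with sum 56 (|Δ|=4)

[0,15] -15+35=20 d=40 * → l++
[1,15] -4+35=31 d=29 * → l++
[2,15] -2+35=33 d=27 * → l++
[3,15] -1+35=34 d=26 * → l++
[4,15] 1+35=36 d=24 * → l++
[5,15] 5+35=40 d=20 * → l++
[6,15] 11+35=46 d=14 * → l++
[7,15] 12+35=47 d=13 * → l++
[8,15] 14+35=49 d=11 * → l++
[9,15] 15+35=50 d=10 * → l++
[10,15] 16+35=51 d=9 * → l++
[11,15] 19+35=54 d=6 * → l++
[12,15] 21+35=56 d=4 * → l++
[13,15] 32+35=67 d=7 → r--
[13,14] 32+33=65 d=5 → r--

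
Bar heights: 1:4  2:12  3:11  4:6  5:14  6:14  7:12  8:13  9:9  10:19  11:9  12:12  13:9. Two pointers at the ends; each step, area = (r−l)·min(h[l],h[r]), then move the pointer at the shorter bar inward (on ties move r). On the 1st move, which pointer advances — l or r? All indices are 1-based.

l

[1,13] min(4,9)*12=48 best=48 * → l++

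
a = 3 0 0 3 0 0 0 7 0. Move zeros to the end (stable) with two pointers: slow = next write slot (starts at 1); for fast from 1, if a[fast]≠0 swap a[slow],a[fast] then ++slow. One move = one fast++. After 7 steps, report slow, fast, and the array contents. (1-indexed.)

(s=1,f=1) a[fast]=3≠0 swap→a[1]=3 → slow++,fast++
(s=2,f=2) a[fast]=0 → fast++
(s=2,f=3) a[fast]=0 → fast++
(s=2,f=4) a[fast]=3≠0 swap→a[2]=3 → slow++,fast++
(s=3,f=5) a[fast]=0 → fast++
(s=3,f=6) a[fast]=0 → fast++
(s=3,f=7) a[fast]=0 → fast++

slow=3, fast=8, a=[3, 3, 0, 0, 0, 0, 0, 7, 0]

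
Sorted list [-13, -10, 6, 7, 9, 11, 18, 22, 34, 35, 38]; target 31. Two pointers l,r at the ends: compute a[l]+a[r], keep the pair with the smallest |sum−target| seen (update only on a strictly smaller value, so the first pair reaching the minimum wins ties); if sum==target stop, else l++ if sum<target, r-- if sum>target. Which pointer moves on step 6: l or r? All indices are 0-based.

[0,10] -13+38=25 d=6 * → l++
[1,10] -10+38=28 d=3 * → l++
[2,10] 6+38=44 d=13 → r--
[2,9] 6+35=41 d=10 → r--
[2,8] 6+34=40 d=9 → r--
[2,7] 6+22=28 d=3 → l++

l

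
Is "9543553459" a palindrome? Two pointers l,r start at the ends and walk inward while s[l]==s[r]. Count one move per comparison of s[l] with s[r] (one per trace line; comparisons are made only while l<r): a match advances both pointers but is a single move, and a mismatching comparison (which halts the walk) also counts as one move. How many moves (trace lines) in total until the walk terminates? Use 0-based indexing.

[0,9] '9'=='9' → l++,r--
[1,8] '5'=='5' → l++,r--
[2,7] '4'=='4' → l++,r--
[3,6] '3'=='3' → l++,r--
[4,5] '5'=='5' → l++,r--

5 moves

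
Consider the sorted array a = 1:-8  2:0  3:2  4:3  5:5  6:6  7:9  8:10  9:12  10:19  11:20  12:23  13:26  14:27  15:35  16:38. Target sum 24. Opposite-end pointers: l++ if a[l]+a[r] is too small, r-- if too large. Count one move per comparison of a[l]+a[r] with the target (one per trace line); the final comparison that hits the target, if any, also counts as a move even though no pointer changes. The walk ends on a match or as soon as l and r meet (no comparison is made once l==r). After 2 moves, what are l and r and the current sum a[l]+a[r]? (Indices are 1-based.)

l=1 r=16: -8+38=30 >24, r--
l=1 r=15: -8+35=27 >24, r--

l=1, r=14, sum=19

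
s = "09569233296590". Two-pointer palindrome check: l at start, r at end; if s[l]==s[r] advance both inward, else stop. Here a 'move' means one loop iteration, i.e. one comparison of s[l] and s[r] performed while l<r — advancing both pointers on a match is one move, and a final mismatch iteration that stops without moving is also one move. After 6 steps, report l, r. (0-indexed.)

l=0 r=13: '0'=='0', l++,r--
l=1 r=12: '9'=='9', l++,r--
l=2 r=11: '5'=='5', l++,r--
l=3 r=10: '6'=='6', l++,r--
l=4 r=9: '9'=='9', l++,r--
l=5 r=8: '2'=='2', l++,r--

l=6, r=7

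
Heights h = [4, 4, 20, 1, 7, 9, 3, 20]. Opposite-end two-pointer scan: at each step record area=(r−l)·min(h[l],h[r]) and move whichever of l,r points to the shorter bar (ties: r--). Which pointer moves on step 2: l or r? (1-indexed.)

l=1 r=8: min(4,20)*7=28 best=28 *, l++
l=2 r=8: min(4,20)*6=24 best=28, l++

l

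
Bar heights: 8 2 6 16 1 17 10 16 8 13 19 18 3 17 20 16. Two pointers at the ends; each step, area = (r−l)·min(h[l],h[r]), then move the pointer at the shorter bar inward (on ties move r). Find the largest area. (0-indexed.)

max area = 192

l=0 r=15: min(8,16)*15=120 best=120 *, l++
l=1 r=15: min(2,16)*14=28 best=120, l++
l=2 r=15: min(6,16)*13=78 best=120, l++
l=3 r=15: min(16,16)*12=192 best=192 *, r--
l=3 r=14: min(16,20)*11=176 best=192, l++
l=4 r=14: min(1,20)*10=10 best=192, l++
l=5 r=14: min(17,20)*9=153 best=192, l++
l=6 r=14: min(10,20)*8=80 best=192, l++
l=7 r=14: min(16,20)*7=112 best=192, l++
l=8 r=14: min(8,20)*6=48 best=192, l++
l=9 r=14: min(13,20)*5=65 best=192, l++
l=10 r=14: min(19,20)*4=76 best=192, l++
l=11 r=14: min(18,20)*3=54 best=192, l++
l=12 r=14: min(3,20)*2=6 best=192, l++
l=13 r=14: min(17,20)*1=17 best=192, l++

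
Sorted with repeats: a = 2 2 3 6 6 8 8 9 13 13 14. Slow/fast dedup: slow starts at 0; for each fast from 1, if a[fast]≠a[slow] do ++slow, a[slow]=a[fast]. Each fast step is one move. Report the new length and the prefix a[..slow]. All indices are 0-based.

(s=0,f=1) a[fast]=2=a[slow] dup → fast++
(s=0,f=2) a[fast]=3≠a[slow]=2 write a[1]=3 → slow++,fast++
(s=1,f=3) a[fast]=6≠a[slow]=3 write a[2]=6 → slow++,fast++
(s=2,f=4) a[fast]=6=a[slow] dup → fast++
(s=2,f=5) a[fast]=8≠a[slow]=6 write a[3]=8 → slow++,fast++
(s=3,f=6) a[fast]=8=a[slow] dup → fast++
(s=3,f=7) a[fast]=9≠a[slow]=8 write a[4]=9 → slow++,fast++
(s=4,f=8) a[fast]=13≠a[slow]=9 write a[5]=13 → slow++,fast++
(s=5,f=9) a[fast]=13=a[slow] dup → fast++
(s=5,f=10) a[fast]=14≠a[slow]=13 write a[6]=14 → slow++,fast++

length 7; prefix = [2, 3, 6, 8, 9, 13, 14]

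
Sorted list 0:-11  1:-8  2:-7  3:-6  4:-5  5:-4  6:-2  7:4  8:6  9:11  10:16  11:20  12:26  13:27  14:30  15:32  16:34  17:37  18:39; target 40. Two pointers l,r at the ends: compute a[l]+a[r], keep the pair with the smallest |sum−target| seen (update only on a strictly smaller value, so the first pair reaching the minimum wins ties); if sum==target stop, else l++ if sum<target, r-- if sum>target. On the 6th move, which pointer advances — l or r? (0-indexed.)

l

[0,18] -11+39=28 d=12 * → l++
[1,18] -8+39=31 d=9 * → l++
[2,18] -7+39=32 d=8 * → l++
[3,18] -6+39=33 d=7 * → l++
[4,18] -5+39=34 d=6 * → l++
[5,18] -4+39=35 d=5 * → l++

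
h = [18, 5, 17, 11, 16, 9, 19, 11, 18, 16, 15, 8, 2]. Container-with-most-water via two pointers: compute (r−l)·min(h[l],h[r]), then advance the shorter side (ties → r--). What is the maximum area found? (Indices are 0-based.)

max area = 150

l=0 r=12: min(18,2)*12=24 best=24 *, r--
l=0 r=11: min(18,8)*11=88 best=88 *, r--
l=0 r=10: min(18,15)*10=150 best=150 *, r--
l=0 r=9: min(18,16)*9=144 best=150, r--
l=0 r=8: min(18,18)*8=144 best=150, r--
l=0 r=7: min(18,11)*7=77 best=150, r--
l=0 r=6: min(18,19)*6=108 best=150, l++
l=1 r=6: min(5,19)*5=25 best=150, l++
l=2 r=6: min(17,19)*4=68 best=150, l++
l=3 r=6: min(11,19)*3=33 best=150, l++
l=4 r=6: min(16,19)*2=32 best=150, l++
l=5 r=6: min(9,19)*1=9 best=150, l++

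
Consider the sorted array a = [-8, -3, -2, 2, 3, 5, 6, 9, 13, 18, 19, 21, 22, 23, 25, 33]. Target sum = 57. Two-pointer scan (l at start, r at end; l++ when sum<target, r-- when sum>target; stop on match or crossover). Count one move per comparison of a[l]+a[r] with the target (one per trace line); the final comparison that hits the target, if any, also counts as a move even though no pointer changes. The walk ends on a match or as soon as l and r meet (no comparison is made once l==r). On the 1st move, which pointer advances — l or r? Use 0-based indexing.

l

l=0 r=15: -8+33=25 <57, l++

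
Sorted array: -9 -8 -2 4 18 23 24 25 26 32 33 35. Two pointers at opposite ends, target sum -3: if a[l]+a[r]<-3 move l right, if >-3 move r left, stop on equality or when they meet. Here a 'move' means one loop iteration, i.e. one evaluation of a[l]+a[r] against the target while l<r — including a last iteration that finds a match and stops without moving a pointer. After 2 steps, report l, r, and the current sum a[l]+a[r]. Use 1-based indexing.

l=1, r=10, sum=23

[1,12] -9+35=26 >-3 → r--
[1,11] -9+33=24 >-3 → r--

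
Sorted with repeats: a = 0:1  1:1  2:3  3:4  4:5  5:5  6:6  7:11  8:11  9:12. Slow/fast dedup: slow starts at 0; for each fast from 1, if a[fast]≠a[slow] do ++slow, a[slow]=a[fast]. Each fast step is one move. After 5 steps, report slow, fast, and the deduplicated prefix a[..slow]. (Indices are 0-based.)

slow=0 fast=1: a[fast]=1=a[slow] dup, fast++
slow=0 fast=2: a[fast]=3≠a[slow]=1 write a[1]=3, slow++,fast++
slow=1 fast=3: a[fast]=4≠a[slow]=3 write a[2]=4, slow++,fast++
slow=2 fast=4: a[fast]=5≠a[slow]=4 write a[3]=5, slow++,fast++
slow=3 fast=5: a[fast]=5=a[slow] dup, fast++

slow=3, fast=6, prefix=[1, 3, 4, 5]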